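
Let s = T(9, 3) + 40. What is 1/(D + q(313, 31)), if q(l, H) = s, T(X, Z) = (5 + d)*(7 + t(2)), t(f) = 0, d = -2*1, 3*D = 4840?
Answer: 3/5023 ≈ 0.00059725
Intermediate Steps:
D = 4840/3 (D = (⅓)*4840 = 4840/3 ≈ 1613.3)
d = -2
T(X, Z) = 21 (T(X, Z) = (5 - 2)*(7 + 0) = 3*7 = 21)
s = 61 (s = 21 + 40 = 61)
q(l, H) = 61
1/(D + q(313, 31)) = 1/(4840/3 + 61) = 1/(5023/3) = 3/5023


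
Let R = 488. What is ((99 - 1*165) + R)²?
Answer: 178084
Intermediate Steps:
((99 - 1*165) + R)² = ((99 - 1*165) + 488)² = ((99 - 165) + 488)² = (-66 + 488)² = 422² = 178084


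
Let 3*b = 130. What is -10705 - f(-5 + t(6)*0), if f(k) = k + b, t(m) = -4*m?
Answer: -32230/3 ≈ -10743.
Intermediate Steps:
b = 130/3 (b = (⅓)*130 = 130/3 ≈ 43.333)
f(k) = 130/3 + k (f(k) = k + 130/3 = 130/3 + k)
-10705 - f(-5 + t(6)*0) = -10705 - (130/3 + (-5 - 4*6*0)) = -10705 - (130/3 + (-5 - 24*0)) = -10705 - (130/3 + (-5 + 0)) = -10705 - (130/3 - 5) = -10705 - 1*115/3 = -10705 - 115/3 = -32230/3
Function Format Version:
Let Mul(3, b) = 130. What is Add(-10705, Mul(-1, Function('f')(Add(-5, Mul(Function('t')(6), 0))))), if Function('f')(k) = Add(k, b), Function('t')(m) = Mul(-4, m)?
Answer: Rational(-32230, 3) ≈ -10743.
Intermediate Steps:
b = Rational(130, 3) (b = Mul(Rational(1, 3), 130) = Rational(130, 3) ≈ 43.333)
Function('f')(k) = Add(Rational(130, 3), k) (Function('f')(k) = Add(k, Rational(130, 3)) = Add(Rational(130, 3), k))
Add(-10705, Mul(-1, Function('f')(Add(-5, Mul(Function('t')(6), 0))))) = Add(-10705, Mul(-1, Add(Rational(130, 3), Add(-5, Mul(Mul(-4, 6), 0))))) = Add(-10705, Mul(-1, Add(Rational(130, 3), Add(-5, Mul(-24, 0))))) = Add(-10705, Mul(-1, Add(Rational(130, 3), Add(-5, 0)))) = Add(-10705, Mul(-1, Add(Rational(130, 3), -5))) = Add(-10705, Mul(-1, Rational(115, 3))) = Add(-10705, Rational(-115, 3)) = Rational(-32230, 3)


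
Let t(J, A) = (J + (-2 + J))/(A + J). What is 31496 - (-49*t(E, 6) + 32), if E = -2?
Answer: 62781/2 ≈ 31391.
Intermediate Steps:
t(J, A) = (-2 + 2*J)/(A + J)
31496 - (-49*t(E, 6) + 32) = 31496 - (-98*(-1 - 2)/(6 - 2) + 32) = 31496 - (-98*(-3)/4 + 32) = 31496 - (-49*(-3/2) + 32) = 31496 - (147/2 + 32) = 31496 - 1*211/2 = 31496 - 211/2 = 62781/2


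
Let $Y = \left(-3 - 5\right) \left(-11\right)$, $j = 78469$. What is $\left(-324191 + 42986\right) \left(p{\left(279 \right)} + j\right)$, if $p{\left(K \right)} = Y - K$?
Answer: $-22012164990$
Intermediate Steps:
$Y = 88$ ($Y = \left(-8\right) \left(-11\right) = 88$)
$p{\left(K \right)} = 88 - K$
$\left(-324191 + 42986\right) \left(p{\left(279 \right)} + j\right) = \left(-324191 + 42986\right) \left(\left(88 - 279\right) + 78469\right) = - 281205 \left(\left(88 - 279\right) + 78469\right) = - 281205 \left(-191 + 78469\right) = \left(-281205\right) 78278 = -22012164990$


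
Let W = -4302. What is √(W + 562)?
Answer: 2*I*√935 ≈ 61.156*I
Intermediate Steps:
√(W + 562) = √(-4302 + 562) = √(-3740) = 2*I*√935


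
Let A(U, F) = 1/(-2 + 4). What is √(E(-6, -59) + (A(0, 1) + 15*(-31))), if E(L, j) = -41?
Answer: I*√2022/2 ≈ 22.483*I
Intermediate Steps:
A(U, F) = ½ (A(U, F) = 1/2 = ½)
√(E(-6, -59) + (A(0, 1) + 15*(-31))) = √(-41 + (½ + 15*(-31))) = √(-41 + (½ - 465)) = √(-41 - 929/2) = √(-1011/2) = I*√2022/2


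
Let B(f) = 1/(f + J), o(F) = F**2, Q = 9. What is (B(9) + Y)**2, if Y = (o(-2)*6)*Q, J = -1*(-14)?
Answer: 24690961/529 ≈ 46675.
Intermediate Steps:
J = 14
B(f) = 1/(14 + f) (B(f) = 1/(f + 14) = 1/(14 + f))
Y = 216 (Y = ((-2)**2*6)*9 = (4*6)*9 = 24*9 = 216)
(B(9) + Y)**2 = (1/(14 + 9) + 216)**2 = (1/23 + 216)**2 = (4969/23)**2 = 24690961/529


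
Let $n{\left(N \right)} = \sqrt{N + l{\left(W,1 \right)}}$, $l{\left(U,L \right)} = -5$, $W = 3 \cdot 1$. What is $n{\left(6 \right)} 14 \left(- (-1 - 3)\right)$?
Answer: $56$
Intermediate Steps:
$W = 3$
$n{\left(N \right)} = \sqrt{-5 + N}$ ($n{\left(N \right)} = \sqrt{N - 5} = \sqrt{-5 + N}$)
$n{\left(6 \right)} 14 \left(- (-1 - 3)\right) = \sqrt{-5 + 6} \cdot 14 \left(- (-1 - 3)\right) = \sqrt{1} \cdot 14 \left(\left(-1\right) \left(-4\right)\right) = 1 \cdot 14 \cdot 4 = 14 \cdot 4 = 56$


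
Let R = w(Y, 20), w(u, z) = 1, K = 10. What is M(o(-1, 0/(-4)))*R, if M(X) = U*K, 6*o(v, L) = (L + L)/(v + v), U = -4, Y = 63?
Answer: -40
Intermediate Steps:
o(v, L) = L/(6*v) (o(v, L) = ((L + L)/(v + v))/6 = ((2*L)/((2*v)))/6 = ((2*L)*(1/(2*v)))/6 = (L/v)/6 = L/(6*v))
R = 1
M(X) = -40 (M(X) = -4*10 = -40)
M(o(-1, 0/(-4)))*R = -40*1 = -40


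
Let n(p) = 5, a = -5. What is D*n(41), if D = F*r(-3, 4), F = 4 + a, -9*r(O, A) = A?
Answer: 20/9 ≈ 2.2222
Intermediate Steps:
r(O, A) = -A/9
F = -1 (F = 4 - 5 = -1)
D = 4/9 (D = -(-1)*4/9 = -1*(-4/9) = 4/9 ≈ 0.44444)
D*n(41) = (4/9)*5 = 20/9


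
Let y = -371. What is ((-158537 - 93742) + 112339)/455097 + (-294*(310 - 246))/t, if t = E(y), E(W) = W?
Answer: 1215883916/24120141 ≈ 50.409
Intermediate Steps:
t = -371
((-158537 - 93742) + 112339)/455097 + (-294*(310 - 246))/t = ((-158537 - 93742) + 112339)/455097 - 294*(310 - 246)/(-371) = (-252279 + 112339)*(1/455097) - 294*64*(-1/371) = -139940*1/455097 - 18816*(-1/371) = -139940/455097 + 2688/53 = 1215883916/24120141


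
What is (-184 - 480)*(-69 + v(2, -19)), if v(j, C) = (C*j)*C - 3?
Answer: -431600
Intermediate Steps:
v(j, C) = -3 + j*C**2 (v(j, C) = j*C**2 - 3 = -3 + j*C**2)
(-184 - 480)*(-69 + v(2, -19)) = (-184 - 480)*(-69 + (-3 + 2*(-19)**2)) = -664*(-69 + (-3 + 2*361)) = -664*(-69 + (-3 + 722)) = -664*(-69 + 719) = -664*650 = -431600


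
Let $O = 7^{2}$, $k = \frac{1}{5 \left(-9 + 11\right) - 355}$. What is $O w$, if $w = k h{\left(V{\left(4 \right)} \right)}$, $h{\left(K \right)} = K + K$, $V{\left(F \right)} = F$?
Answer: $- \frac{392}{345} \approx -1.1362$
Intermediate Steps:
$h{\left(K \right)} = 2 K$
$k = - \frac{1}{345}$ ($k = \frac{1}{5 \cdot 2 - 355} = \frac{1}{10 - 355} = \frac{1}{-345} = - \frac{1}{345} \approx -0.0028986$)
$w = - \frac{8}{345}$ ($w = - \frac{2 \cdot 4}{345} = \left(- \frac{1}{345}\right) 8 = - \frac{8}{345} \approx -0.023188$)
$O = 49$
$O w = 49 \left(- \frac{8}{345}\right) = - \frac{392}{345}$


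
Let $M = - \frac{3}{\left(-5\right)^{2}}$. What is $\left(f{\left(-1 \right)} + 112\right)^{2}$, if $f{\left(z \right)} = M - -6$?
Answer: $\frac{8684809}{625} \approx 13896.0$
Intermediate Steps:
$M = - \frac{3}{25} \approx -0.12$
$f{\left(z \right)} = \frac{147}{25}$ ($f{\left(z \right)} = - \frac{3}{25} - -6 = - \frac{3}{25} + 6 = \frac{147}{25}$)
$\left(f{\left(-1 \right)} + 112\right)^{2} = \left(\frac{147}{25} + 112\right)^{2} = \left(\frac{2947}{25}\right)^{2} = \frac{8684809}{625}$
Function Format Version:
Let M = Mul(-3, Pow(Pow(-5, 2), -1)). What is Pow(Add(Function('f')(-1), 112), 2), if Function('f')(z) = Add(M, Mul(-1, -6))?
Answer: Rational(8684809, 625) ≈ 13896.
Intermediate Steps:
M = Rational(-3, 25) (M = Mul(-3, Pow(25, -1)) = Mul(-3, Rational(1, 25)) = Rational(-3, 25) ≈ -0.12000)
Function('f')(z) = Rational(147, 25) (Function('f')(z) = Add(Rational(-3, 25), Mul(-1, -6)) = Add(Rational(-3, 25), 6) = Rational(147, 25))
Pow(Add(Function('f')(-1), 112), 2) = Pow(Add(Rational(147, 25), 112), 2) = Pow(Rational(2947, 25), 2) = Rational(8684809, 625)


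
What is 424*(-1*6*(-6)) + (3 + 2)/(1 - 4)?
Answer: 45787/3 ≈ 15262.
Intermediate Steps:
424*(-1*6*(-6)) + (3 + 2)/(1 - 4) = 424*(-6*(-6)) + 5/(-3) = 424*36 - 1/3*5 = 15264 - 5/3 = 45787/3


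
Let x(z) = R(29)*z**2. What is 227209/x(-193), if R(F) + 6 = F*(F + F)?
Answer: 227209/62429324 ≈ 0.0036395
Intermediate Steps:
R(F) = -6 + 2*F**2 (R(F) = -6 + F*(F + F) = -6 + F*(2*F) = -6 + 2*F**2)
x(z) = 1676*z**2 (x(z) = (-6 + 2*29**2)*z**2 = (-6 + 2*841)*z**2 = (-6 + 1682)*z**2 = 1676*z**2)
227209/x(-193) = 227209/((1676*(-193)**2)) = 227209/((1676*37249)) = 227209/62429324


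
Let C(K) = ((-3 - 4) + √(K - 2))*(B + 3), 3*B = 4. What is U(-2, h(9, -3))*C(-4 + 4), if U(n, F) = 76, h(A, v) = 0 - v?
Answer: -6916/3 + 988*I*√2/3 ≈ -2305.3 + 465.75*I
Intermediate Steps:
h(A, v) = -v
B = 4/3 (B = (⅓)*4 = 4/3 ≈ 1.3333)
C(K) = -91/3 + 13*√(-2 + K)/3 (C(K) = ((-3 - 4) + √(K - 2))*(4/3 + 3) = (-7 + √(-2 + K))*(13/3) = -91/3 + 13*√(-2 + K)/3)
U(-2, h(9, -3))*C(-4 + 4) = 76*(-91/3 + 13*√(-2 + (-4 + 4))/3) = 76*(-91/3 + 13*√(-2 + 0)/3) = 76*(-91/3 + 13*√(-2)/3) = 76*(-91/3 + 13*(I*√2)/3) = 76*(-91/3 + 13*I*√2/3) = -6916/3 + 988*I*√2/3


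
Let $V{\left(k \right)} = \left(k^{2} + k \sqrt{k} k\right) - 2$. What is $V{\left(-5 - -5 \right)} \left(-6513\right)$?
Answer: $13026$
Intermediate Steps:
$V{\left(k \right)} = -2 + k^{2} + k^{\frac{5}{2}}$ ($V{\left(k \right)} = \left(k^{2} + k^{\frac{3}{2}} k\right) - 2 = \left(k^{2} + k^{\frac{5}{2}}\right) - 2 = -2 + k^{2} + k^{\frac{5}{2}}$)
$V{\left(-5 - -5 \right)} \left(-6513\right) = \left(-2 + \left(-5 - -5\right)^{2} + \left(-5 - -5\right)^{\frac{5}{2}}\right) \left(-6513\right) = \left(-2 + \left(-5 + 5\right)^{2} + \left(-5 + 5\right)^{\frac{5}{2}}\right) \left(-6513\right) = \left(-2 + 0^{2} + 0^{\frac{5}{2}}\right) \left(-6513\right) = \left(-2 + 0 + 0\right) \left(-6513\right) = \left(-2\right) \left(-6513\right) = 13026$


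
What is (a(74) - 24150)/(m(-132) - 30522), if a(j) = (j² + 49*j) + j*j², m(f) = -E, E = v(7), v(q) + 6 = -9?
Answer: -390176/30507 ≈ -12.790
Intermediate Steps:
v(q) = -15 (v(q) = -6 - 9 = -15)
E = -15
m(f) = 15 (m(f) = -1*(-15) = 15)
a(j) = j² + j³ + 49*j (a(j) = (j² + 49*j) + j³ = j² + j³ + 49*j)
(a(74) - 24150)/(m(-132) - 30522) = (74*(49 + 74 + 74²) - 24150)/(15 - 30522) = (74*(49 + 74 + 5476) - 24150)/(-30507) = (74*5599 - 24150)*(-1/30507) = (414326 - 24150)*(-1/30507) = 390176*(-1/30507) = -390176/30507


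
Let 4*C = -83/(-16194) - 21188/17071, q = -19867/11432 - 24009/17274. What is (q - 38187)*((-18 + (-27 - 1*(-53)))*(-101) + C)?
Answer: 1123480400820007253036419/36394601567469888 ≈ 3.0869e+7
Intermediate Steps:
q = -102942241/32912728 (q = -19867*1/11432 - 24009*1/17274 = -19867/11432 - 8003/5758 = -102942241/32912728 ≈ -3.1277)
C = -341701579/1105791096 (C = (-83/(-16194) - 21188/17071)/4 = (-83*(-1/16194) - 21188*1/17071)/4 = (83/16194 - 21188/17071)/4 = (¼)*(-341701579/276447774) = -341701579/1105791096 ≈ -0.30901)
(q - 38187)*((-18 + (-27 - 1*(-53)))*(-101) + C) = (-102942241/32912728 - 38187)*((-18 + (-27 - 1*(-53)))*(-101) - 341701579/1105791096) = -1256941286377*((-18 + (-27 + 53))*(-101) - 341701579/1105791096)/32912728 = -1256941286377*((-18 + 26)*(-101) - 341701579/1105791096)/32912728 = -1256941286377*(8*(-101) - 341701579/1105791096)/32912728 = -1256941286377*(-808 - 341701579/1105791096)/32912728 = -1256941286377/32912728*(-893820907147/1105791096) = 1123480400820007253036419/36394601567469888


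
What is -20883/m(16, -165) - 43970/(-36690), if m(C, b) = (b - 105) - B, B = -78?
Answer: 25821317/234816 ≈ 109.96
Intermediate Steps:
m(C, b) = -27 + b (m(C, b) = (b - 105) - 1*(-78) = (-105 + b) + 78 = -27 + b)
-20883/m(16, -165) - 43970/(-36690) = -20883/(-27 - 165) - 43970/(-36690) = -20883/(-192) - 43970*(-1/36690) = -20883*(-1/192) + 4397/3669 = 6961/64 + 4397/3669 = 25821317/234816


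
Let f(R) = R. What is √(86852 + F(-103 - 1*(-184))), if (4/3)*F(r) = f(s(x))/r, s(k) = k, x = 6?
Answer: √3126674/6 ≈ 294.71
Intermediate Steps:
F(r) = 9/(2*r) (F(r) = 3*(6/r)/4 = 9/(2*r))
√(86852 + F(-103 - 1*(-184))) = √(86852 + 9/(2*(-103 - 1*(-184)))) = √(86852 + 9/(2*(-103 + 184))) = √(86852 + (9/2)/81) = √(86852 + (9/2)*(1/81)) = √(86852 + 1/18) = √(1563337/18) = √3126674/6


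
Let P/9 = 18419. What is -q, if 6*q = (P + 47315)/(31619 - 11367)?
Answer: -106543/60756 ≈ -1.7536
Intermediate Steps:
P = 165771 (P = 9*18419 = 165771)
q = 106543/60756 (q = ((165771 + 47315)/(31619 - 11367))/6 = (213086/20252)/6 = (213086*(1/20252))/6 = (⅙)*(106543/10126) = 106543/60756 ≈ 1.7536)
-q = -1*106543/60756 = -106543/60756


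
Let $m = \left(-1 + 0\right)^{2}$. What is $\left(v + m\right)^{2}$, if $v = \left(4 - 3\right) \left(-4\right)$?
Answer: $9$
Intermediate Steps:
$v = -4$ ($v = 1 \left(-4\right) = -4$)
$m = 1$ ($m = \left(-1\right)^{2} = 1$)
$\left(v + m\right)^{2} = \left(-4 + 1\right)^{2} = \left(-3\right)^{2} = 9$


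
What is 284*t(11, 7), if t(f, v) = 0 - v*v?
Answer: -13916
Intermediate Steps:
t(f, v) = -v² (t(f, v) = 0 - v² = -v²)
284*t(11, 7) = 284*(-1*7²) = 284*(-1*49) = 284*(-49) = -13916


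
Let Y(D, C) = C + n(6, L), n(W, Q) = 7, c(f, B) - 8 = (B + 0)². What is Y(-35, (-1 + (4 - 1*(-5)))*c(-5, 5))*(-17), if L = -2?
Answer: -4607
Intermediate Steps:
c(f, B) = 8 + B² (c(f, B) = 8 + (B + 0)² = 8 + B²)
Y(D, C) = 7 + C (Y(D, C) = C + 7 = 7 + C)
Y(-35, (-1 + (4 - 1*(-5)))*c(-5, 5))*(-17) = (7 + (-1 + (4 - 1*(-5)))*(8 + 5²))*(-17) = (7 + (-1 + (4 + 5))*(8 + 25))*(-17) = (7 + (-1 + 9)*33)*(-17) = (7 + 8*33)*(-17) = (7 + 264)*(-17) = 271*(-17) = -4607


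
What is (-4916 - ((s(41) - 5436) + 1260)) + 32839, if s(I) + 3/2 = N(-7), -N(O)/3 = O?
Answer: 64159/2 ≈ 32080.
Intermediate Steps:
N(O) = -3*O
s(I) = 39/2 (s(I) = -3/2 - 3*(-7) = -3/2 + 21 = 39/2)
(-4916 - ((s(41) - 5436) + 1260)) + 32839 = (-4916 - ((39/2 - 5436) + 1260)) + 32839 = (-4916 - (-10833/2 + 1260)) + 32839 = (-4916 - 1*(-8313/2)) + 32839 = (-4916 + 8313/2) + 32839 = -1519/2 + 32839 = 64159/2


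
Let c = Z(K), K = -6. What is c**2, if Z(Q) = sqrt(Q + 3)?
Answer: -3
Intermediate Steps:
Z(Q) = sqrt(3 + Q)
c = I*sqrt(3) (c = sqrt(3 - 6) = sqrt(-3) = I*sqrt(3) ≈ 1.732*I)
c**2 = (I*sqrt(3))**2 = -3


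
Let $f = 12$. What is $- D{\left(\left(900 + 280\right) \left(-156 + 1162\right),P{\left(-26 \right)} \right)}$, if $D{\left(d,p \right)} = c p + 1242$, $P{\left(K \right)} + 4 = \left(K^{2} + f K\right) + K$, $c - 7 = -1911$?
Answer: $634694$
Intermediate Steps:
$c = -1904$ ($c = 7 - 1911 = -1904$)
$P{\left(K \right)} = -4 + K^{2} + 13 K$ ($P{\left(K \right)} = -4 + \left(\left(K^{2} + 12 K\right) + K\right) = -4 + \left(K^{2} + 13 K\right) = -4 + K^{2} + 13 K$)
$D{\left(d,p \right)} = 1242 - 1904 p$ ($D{\left(d,p \right)} = - 1904 p + 1242 = 1242 - 1904 p$)
$- D{\left(\left(900 + 280\right) \left(-156 + 1162\right),P{\left(-26 \right)} \right)} = - (1242 - 1904 \left(-4 + \left(-26\right)^{2} + 13 \left(-26\right)\right)) = - (1242 - 1904 \left(-4 + 676 - 338\right)) = - (1242 - 635936) = \left(-1\right) \left(-634694\right) = 634694$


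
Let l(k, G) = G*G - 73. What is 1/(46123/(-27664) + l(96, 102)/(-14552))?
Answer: -7188688/17088905 ≈ -0.42066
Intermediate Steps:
l(k, G) = -73 + G**2 (l(k, G) = G**2 - 73 = -73 + G**2)
1/(46123/(-27664) + l(96, 102)/(-14552)) = 1/(46123/(-27664) + (-73 + 102**2)/(-14552)) = 1/(46123*(-1/27664) + (-73 + 10404)*(-1/14552)) = 1/(-6589/3952 + 10331*(-1/14552)) = 1/(-6589/3952 - 10331/14552) = 1/(-17088905/7188688) = -7188688/17088905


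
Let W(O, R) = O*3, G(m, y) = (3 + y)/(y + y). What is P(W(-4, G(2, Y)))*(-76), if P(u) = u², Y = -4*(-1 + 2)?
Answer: -10944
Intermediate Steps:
Y = -4 (Y = -4*1 = -4)
G(m, y) = (3 + y)/(2*y) (G(m, y) = (3 + y)/((2*y)) = (3 + y)*(1/(2*y)) = (3 + y)/(2*y))
W(O, R) = 3*O
P(W(-4, G(2, Y)))*(-76) = (3*(-4))²*(-76) = (-12)²*(-76) = 144*(-76) = -10944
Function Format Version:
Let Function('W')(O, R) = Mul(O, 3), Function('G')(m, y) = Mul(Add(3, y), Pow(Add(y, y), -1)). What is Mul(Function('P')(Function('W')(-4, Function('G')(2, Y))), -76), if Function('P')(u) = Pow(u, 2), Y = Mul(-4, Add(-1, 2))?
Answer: -10944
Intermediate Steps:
Y = -4 (Y = Mul(-4, 1) = -4)
Function('G')(m, y) = Mul(Rational(1, 2), Pow(y, -1), Add(3, y)) (Function('G')(m, y) = Mul(Add(3, y), Pow(Mul(2, y), -1)) = Mul(Add(3, y), Mul(Rational(1, 2), Pow(y, -1))) = Mul(Rational(1, 2), Pow(y, -1), Add(3, y)))
Function('W')(O, R) = Mul(3, O)
Mul(Function('P')(Function('W')(-4, Function('G')(2, Y))), -76) = Mul(Pow(Mul(3, -4), 2), -76) = Mul(Pow(-12, 2), -76) = Mul(144, -76) = -10944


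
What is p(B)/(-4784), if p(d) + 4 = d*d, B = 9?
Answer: -77/4784 ≈ -0.016095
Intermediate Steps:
p(d) = -4 + d² (p(d) = -4 + d*d = -4 + d²)
p(B)/(-4784) = (-4 + 9²)/(-4784) = (-4 + 81)*(-1/4784) = 77*(-1/4784) = -77/4784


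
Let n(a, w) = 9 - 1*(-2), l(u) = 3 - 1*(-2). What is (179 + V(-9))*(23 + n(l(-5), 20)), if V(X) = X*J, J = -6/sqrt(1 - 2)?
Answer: 6086 - 1836*I ≈ 6086.0 - 1836.0*I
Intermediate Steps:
J = 6*I (J = -6*(-I) = -(-6)*I = 6*I ≈ 6.0*I)
l(u) = 5 (l(u) = 3 + 2 = 5)
n(a, w) = 11 (n(a, w) = 9 + 2 = 11)
V(X) = 6*I*X (V(X) = X*(6*I) = 6*I*X)
(179 + V(-9))*(23 + n(l(-5), 20)) = (179 + 6*I*(-9))*(23 + 11) = (179 - 54*I)*34 = 6086 - 1836*I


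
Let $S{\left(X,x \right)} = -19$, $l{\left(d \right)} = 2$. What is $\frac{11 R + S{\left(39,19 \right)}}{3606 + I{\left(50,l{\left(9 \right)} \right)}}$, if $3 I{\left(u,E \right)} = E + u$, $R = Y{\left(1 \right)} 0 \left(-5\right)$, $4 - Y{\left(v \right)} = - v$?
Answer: $- \frac{57}{10870} \approx -0.0052438$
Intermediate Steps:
$Y{\left(v \right)} = 4 + v$ ($Y{\left(v \right)} = 4 - - v = 4 + v$)
$R = 0$ ($R = \left(4 + 1\right) 0 \left(-5\right) = 5 \cdot 0 \left(-5\right) = 0 \left(-5\right) = 0$)
$I{\left(u,E \right)} = \frac{E}{3} + \frac{u}{3}$ ($I{\left(u,E \right)} = \frac{E + u}{3} = \frac{E}{3} + \frac{u}{3}$)
$\frac{11 R + S{\left(39,19 \right)}}{3606 + I{\left(50,l{\left(9 \right)} \right)}} = \frac{11 \cdot 0 - 19}{3606 + \left(\frac{1}{3} \cdot 2 + \frac{1}{3} \cdot 50\right)} = \frac{0 - 19}{3606 + \left(\frac{2}{3} + \frac{50}{3}\right)} = - \frac{19}{3606 + \frac{52}{3}} = - \frac{19}{\frac{10870}{3}} = \left(-19\right) \frac{3}{10870} = - \frac{57}{10870}$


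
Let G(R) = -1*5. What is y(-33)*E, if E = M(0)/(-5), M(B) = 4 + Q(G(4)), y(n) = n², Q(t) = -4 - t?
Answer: -1089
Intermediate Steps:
G(R) = -5
M(B) = 5 (M(B) = 4 + (-4 - 1*(-5)) = 4 + (-4 + 5) = 4 + 1 = 5)
E = -1 (E = 5/(-5) = 5*(-⅕) = -1)
y(-33)*E = (-33)²*(-1) = 1089*(-1) = -1089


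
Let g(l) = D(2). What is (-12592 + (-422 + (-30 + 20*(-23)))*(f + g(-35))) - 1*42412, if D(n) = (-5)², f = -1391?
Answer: 1190788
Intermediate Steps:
D(n) = 25
g(l) = 25
(-12592 + (-422 + (-30 + 20*(-23)))*(f + g(-35))) - 1*42412 = (-12592 + (-422 + (-30 + 20*(-23)))*(-1391 + 25)) - 1*42412 = (-12592 + (-422 + (-30 - 460))*(-1366)) - 42412 = (-12592 + (-422 - 490)*(-1366)) - 42412 = (-12592 - 912*(-1366)) - 42412 = (-12592 + 1245792) - 42412 = 1233200 - 42412 = 1190788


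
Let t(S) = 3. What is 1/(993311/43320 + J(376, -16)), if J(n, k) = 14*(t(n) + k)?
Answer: -43320/6890929 ≈ -0.0062865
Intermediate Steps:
J(n, k) = 42 + 14*k (J(n, k) = 14*(3 + k) = 42 + 14*k)
1/(993311/43320 + J(376, -16)) = 1/(993311/43320 + (42 + 14*(-16))) = 1/(993311*(1/43320) + (42 - 224)) = 1/(993311/43320 - 182) = 1/(-6890929/43320) = -43320/6890929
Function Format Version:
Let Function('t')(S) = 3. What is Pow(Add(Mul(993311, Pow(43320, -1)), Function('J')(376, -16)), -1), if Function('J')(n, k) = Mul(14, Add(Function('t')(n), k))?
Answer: Rational(-43320, 6890929) ≈ -0.0062865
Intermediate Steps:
Function('J')(n, k) = Add(42, Mul(14, k)) (Function('J')(n, k) = Mul(14, Add(3, k)) = Add(42, Mul(14, k)))
Pow(Add(Mul(993311, Pow(43320, -1)), Function('J')(376, -16)), -1) = Pow(Add(Mul(993311, Pow(43320, -1)), Add(42, Mul(14, -16))), -1) = Pow(Add(Mul(993311, Rational(1, 43320)), Add(42, -224)), -1) = Pow(Add(Rational(993311, 43320), -182), -1) = Pow(Rational(-6890929, 43320), -1) = Rational(-43320, 6890929)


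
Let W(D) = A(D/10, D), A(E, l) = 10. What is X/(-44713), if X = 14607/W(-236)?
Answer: -14607/447130 ≈ -0.032668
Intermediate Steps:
W(D) = 10
X = 14607/10 ≈ 1460.7
X/(-44713) = (14607/10)/(-44713) = (14607/10)*(-1/44713) = -14607/447130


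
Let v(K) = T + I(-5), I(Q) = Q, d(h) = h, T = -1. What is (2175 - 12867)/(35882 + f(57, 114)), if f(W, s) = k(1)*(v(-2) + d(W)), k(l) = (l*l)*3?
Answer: -10692/36035 ≈ -0.29671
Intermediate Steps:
k(l) = 3*l² (k(l) = l²*3 = 3*l²)
v(K) = -6 (v(K) = -1 - 5 = -6)
f(W, s) = -18 + 3*W (f(W, s) = (3*1²)*(-6 + W) = (3*1)*(-6 + W) = 3*(-6 + W) = -18 + 3*W)
(2175 - 12867)/(35882 + f(57, 114)) = (2175 - 12867)/(35882 + (-18 + 3*57)) = -10692/(35882 + (-18 + 171)) = -10692/(35882 + 153) = -10692/36035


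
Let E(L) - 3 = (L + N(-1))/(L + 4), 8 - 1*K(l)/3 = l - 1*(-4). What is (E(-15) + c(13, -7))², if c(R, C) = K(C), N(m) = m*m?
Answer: 168100/121 ≈ 1389.3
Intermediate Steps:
K(l) = 12 - 3*l (K(l) = 24 - 3*(l - 1*(-4)) = 24 - 3*(l + 4) = 24 - 3*(4 + l) = 24 + (-12 - 3*l) = 12 - 3*l)
N(m) = m²
c(R, C) = 12 - 3*C
E(L) = 3 + (1 + L)/(4 + L) (E(L) = 3 + (L + (-1)²)/(L + 4) = 3 + (L + 1)/(4 + L) = 3 + (1 + L)/(4 + L))
(E(-15) + c(13, -7))² = ((13 + 4*(-15))/(4 - 15) + (12 - 3*(-7)))² = ((13 - 60)/(-11) + (12 + 21))² = (-1/11*(-47) + 33)² = (47/11 + 33)² = (410/11)² = 168100/121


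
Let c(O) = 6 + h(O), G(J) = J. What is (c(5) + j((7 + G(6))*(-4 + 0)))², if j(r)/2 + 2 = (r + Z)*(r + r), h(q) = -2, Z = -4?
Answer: 135675904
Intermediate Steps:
c(O) = 4 (c(O) = 6 - 2 = 4)
j(r) = -4 + 4*r*(-4 + r) (j(r) = -4 + 2*((r - 4)*(r + r)) = -4 + 2*((-4 + r)*(2*r)) = -4 + 2*(2*r*(-4 + r)) = -4 + 4*r*(-4 + r))
(c(5) + j((7 + G(6))*(-4 + 0)))² = (4 + (-4 - 16*(7 + 6)*(-4 + 0) + 4*((7 + 6)*(-4 + 0))²))² = (4 + (-4 - 208*(-4) + 4*(13*(-4))²))² = (4 + (-4 - 16*(-52) + 4*(-52)²))² = (4 + (-4 + 832 + 4*2704))² = (4 + (-4 + 832 + 10816))² = (4 + 11644)² = 11648² = 135675904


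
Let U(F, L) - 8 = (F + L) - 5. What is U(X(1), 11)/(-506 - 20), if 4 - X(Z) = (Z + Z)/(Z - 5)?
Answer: -37/1052 ≈ -0.035171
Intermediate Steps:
X(Z) = 4 - 2*Z/(-5 + Z) (X(Z) = 4 - (Z + Z)/(Z - 5) = 4 - 2*Z/(-5 + Z))
U(F, L) = 3 + F + L (U(F, L) = 8 + ((F + L) - 5) = 8 + (-5 + F + L) = 3 + F + L)
U(X(1), 11)/(-506 - 20) = (3 + 2*(-10 + 1)/(-5 + 1) + 11)/(-506 - 20) = (3 + 2*(-9)/(-4) + 11)/(-526) = -(3 + 2*(-¼)*(-9) + 11)/526 = -(3 + 9/2 + 11)/526 = -1/526*37/2 = -37/1052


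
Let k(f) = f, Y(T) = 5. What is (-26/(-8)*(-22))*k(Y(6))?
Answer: -715/2 ≈ -357.50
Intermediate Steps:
(-26/(-8)*(-22))*k(Y(6)) = (-26/(-8)*(-22))*5 = (-26*(-⅛)*(-22))*5 = ((13/4)*(-22))*5 = -143/2*5 = -715/2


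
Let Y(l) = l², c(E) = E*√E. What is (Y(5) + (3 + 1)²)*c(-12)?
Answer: -984*I*√3 ≈ -1704.3*I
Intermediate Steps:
c(E) = E^(3/2)
(Y(5) + (3 + 1)²)*c(-12) = (5² + (3 + 1)²)*(-12)^(3/2) = (25 + 4²)*(-24*I*√3) = (25 + 16)*(-24*I*√3) = 41*(-24*I*√3) = -984*I*√3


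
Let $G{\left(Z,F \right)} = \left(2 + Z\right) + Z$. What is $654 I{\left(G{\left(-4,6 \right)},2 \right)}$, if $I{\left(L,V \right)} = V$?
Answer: $1308$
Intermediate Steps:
$G{\left(Z,F \right)} = 2 + 2 Z$
$654 I{\left(G{\left(-4,6 \right)},2 \right)} = 654 \cdot 2 = 1308$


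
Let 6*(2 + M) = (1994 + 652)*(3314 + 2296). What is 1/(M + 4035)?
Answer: 1/2478043 ≈ 4.0354e-7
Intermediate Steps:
M = 2474008 (M = -2 + ((1994 + 652)*(3314 + 2296))/6 = -2 + (2646*5610)/6 = -2 + (1/6)*14844060 = -2 + 2474010 = 2474008)
1/(M + 4035) = 1/(2474008 + 4035) = 1/2478043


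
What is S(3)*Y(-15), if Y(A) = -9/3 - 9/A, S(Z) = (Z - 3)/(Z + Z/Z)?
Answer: 0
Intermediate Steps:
S(Z) = (-3 + Z)/(1 + Z) (S(Z) = (-3 + Z)/(Z + 1) = (-3 + Z)/(1 + Z))
Y(A) = -3 - 9/A (Y(A) = -9*⅓ - 9/A = -3 - 9/A)
S(3)*Y(-15) = ((-3 + 3)/(1 + 3))*(-3 - 9/(-15)) = (0/4)*(-3 - 9*(-1/15)) = ((¼)*0)*(-3 + ⅗) = 0*(-12/5) = 0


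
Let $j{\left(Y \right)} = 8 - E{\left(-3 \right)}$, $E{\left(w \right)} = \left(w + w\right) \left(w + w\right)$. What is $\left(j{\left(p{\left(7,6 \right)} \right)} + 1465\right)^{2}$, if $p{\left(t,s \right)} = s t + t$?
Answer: $2064969$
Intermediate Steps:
$p{\left(t,s \right)} = t + s t$
$E{\left(w \right)} = 4 w^{2}$ ($E{\left(w \right)} = 2 w 2 w = 4 w^{2}$)
$j{\left(Y \right)} = -28$ ($j{\left(Y \right)} = 8 - 4 \left(-3\right)^{2} = 8 - 4 \cdot 9 = 8 - 36 = -28$)
$\left(j{\left(p{\left(7,6 \right)} \right)} + 1465\right)^{2} = \left(-28 + 1465\right)^{2} = 1437^{2} = 2064969$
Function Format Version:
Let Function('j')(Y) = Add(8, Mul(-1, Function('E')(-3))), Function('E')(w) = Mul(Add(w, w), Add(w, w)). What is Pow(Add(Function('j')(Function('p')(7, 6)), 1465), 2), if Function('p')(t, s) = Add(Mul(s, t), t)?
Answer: 2064969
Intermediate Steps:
Function('p')(t, s) = Add(t, Mul(s, t))
Function('E')(w) = Mul(4, Pow(w, 2)) (Function('E')(w) = Mul(Mul(2, w), Mul(2, w)) = Mul(4, Pow(w, 2)))
Function('j')(Y) = -28 (Function('j')(Y) = Add(8, Mul(-1, Mul(4, Pow(-3, 2)))) = Add(8, Mul(-1, Mul(4, 9))) = Add(8, Mul(-1, 36)) = Add(8, -36) = -28)
Pow(Add(Function('j')(Function('p')(7, 6)), 1465), 2) = Pow(Add(-28, 1465), 2) = Pow(1437, 2) = 2064969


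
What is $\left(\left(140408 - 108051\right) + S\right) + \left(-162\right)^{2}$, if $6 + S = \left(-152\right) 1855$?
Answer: $-223365$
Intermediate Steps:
$S = -281966$ ($S = -6 - 281960 = -281966$)
$\left(\left(140408 - 108051\right) + S\right) + \left(-162\right)^{2} = \left(\left(140408 - 108051\right) - 281966\right) + \left(-162\right)^{2} = \left(32357 - 281966\right) + 26244 = -249609 + 26244 = -223365$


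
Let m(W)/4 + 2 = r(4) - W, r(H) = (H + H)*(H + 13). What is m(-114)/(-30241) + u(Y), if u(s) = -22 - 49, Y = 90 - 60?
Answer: -2148103/30241 ≈ -71.033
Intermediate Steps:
r(H) = 2*H*(13 + H) (r(H) = (2*H)*(13 + H) = 2*H*(13 + H))
Y = 30
m(W) = 536 - 4*W (m(W) = -8 + 4*(2*4*(13 + 4) - W) = -8 + 4*(2*4*17 - W) = -8 + 4*(136 - W) = -8 + (544 - 4*W) = 536 - 4*W)
u(s) = -71
m(-114)/(-30241) + u(Y) = (536 - 4*(-114))/(-30241) - 71 = (536 + 456)*(-1/30241) - 71 = 992*(-1/30241) - 71 = -992/30241 - 71 = -2148103/30241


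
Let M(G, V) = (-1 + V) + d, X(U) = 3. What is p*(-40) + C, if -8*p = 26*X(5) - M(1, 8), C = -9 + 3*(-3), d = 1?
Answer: 332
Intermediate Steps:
M(G, V) = V (M(G, V) = (-1 + V) + 1 = V)
C = -18 (C = -9 - 9 = -18)
p = -35/4 (p = -(26*3 - 1*8)/8 = -(78 - 8)/8 = -1/8*70 = -35/4 ≈ -8.7500)
p*(-40) + C = -35/4*(-40) - 18 = 350 - 18 = 332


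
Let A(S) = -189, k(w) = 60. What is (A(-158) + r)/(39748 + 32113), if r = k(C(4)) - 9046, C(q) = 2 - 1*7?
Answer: -9175/71861 ≈ -0.12768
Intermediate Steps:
C(q) = -5 (C(q) = 2 - 7 = -5)
r = -8986 (r = 60 - 9046 = -8986)
(A(-158) + r)/(39748 + 32113) = (-189 - 8986)/(39748 + 32113) = -9175/71861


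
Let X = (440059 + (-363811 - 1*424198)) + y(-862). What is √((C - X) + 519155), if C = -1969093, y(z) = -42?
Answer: I*√1101946 ≈ 1049.7*I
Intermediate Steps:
X = -347992 (X = (440059 + (-363811 - 1*424198)) - 42 = (440059 + (-363811 - 424198)) - 42 = (440059 - 788009) - 42 = -347950 - 42 = -347992)
√((C - X) + 519155) = √((-1969093 - 1*(-347992)) + 519155) = √((-1969093 + 347992) + 519155) = √(-1621101 + 519155) = √(-1101946) = I*√1101946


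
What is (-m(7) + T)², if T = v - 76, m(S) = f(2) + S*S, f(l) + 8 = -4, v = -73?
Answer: 34596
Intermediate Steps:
f(l) = -12 (f(l) = -8 - 4 = -12)
m(S) = -12 + S² (m(S) = -12 + S*S = -12 + S²)
T = -149 (T = -73 - 76 = -149)
(-m(7) + T)² = (-(-12 + 7²) - 149)² = (-(-12 + 49) - 149)² = (-1*37 - 149)² = (-37 - 149)² = (-186)² = 34596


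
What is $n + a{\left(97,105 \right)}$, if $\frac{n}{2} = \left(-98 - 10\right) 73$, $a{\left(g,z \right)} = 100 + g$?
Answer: $-15571$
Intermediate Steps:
$n = -15768$ ($n = 2 \left(-98 - 10\right) 73 = 2 \left(\left(-108\right) 73\right) = 2 \left(-7884\right) = -15768$)
$n + a{\left(97,105 \right)} = -15768 + \left(100 + 97\right) = -15768 + 197 = -15571$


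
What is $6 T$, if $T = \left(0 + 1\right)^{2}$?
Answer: $6$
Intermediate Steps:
$T = 1$ ($T = 1^{2} = 1$)
$6 T = 6 \cdot 1 = 6$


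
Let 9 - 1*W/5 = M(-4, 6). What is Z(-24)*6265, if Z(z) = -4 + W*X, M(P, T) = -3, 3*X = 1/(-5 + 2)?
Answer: -200480/3 ≈ -66827.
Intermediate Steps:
X = -⅑ (X = 1/(3*(-5 + 2)) = (⅓)/(-3) = (⅓)*(-⅓) = -⅑ ≈ -0.11111)
W = 60 (W = 45 - 5*(-3) = 45 + 15 = 60)
Z(z) = -32/3 (Z(z) = -4 + 60*(-⅑) = -4 - 20/3 = -32/3)
Z(-24)*6265 = -32/3*6265 = -200480/3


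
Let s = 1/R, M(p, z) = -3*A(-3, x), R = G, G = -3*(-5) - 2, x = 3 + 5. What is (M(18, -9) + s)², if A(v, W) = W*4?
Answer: 1555009/169 ≈ 9201.2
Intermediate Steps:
x = 8
G = 13 (G = 15 - 2 = 13)
R = 13
A(v, W) = 4*W
M(p, z) = -96 (M(p, z) = -12*8 = -3*32 = -96)
s = 1/13 ≈ 0.076923
(M(18, -9) + s)² = (-96 + 1/13)² = (-1247/13)² = 1555009/169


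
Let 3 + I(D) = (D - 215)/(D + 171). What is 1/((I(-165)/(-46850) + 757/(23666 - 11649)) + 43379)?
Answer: 1688989350/73266777801383 ≈ 2.3053e-5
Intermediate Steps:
I(D) = -3 + (-215 + D)/(171 + D) (I(D) = -3 + (D - 215)/(D + 171) = -3 + (-215 + D)/(171 + D))
1/((I(-165)/(-46850) + 757/(23666 - 11649)) + 43379) = 1/(((2*(-364 - 1*(-165))/(171 - 165))/(-46850) + 757/(23666 - 11649)) + 43379) = 1/(((2*(-364 + 165)/6)*(-1/46850) + 757/12017) + 43379) = 1/(((2*(⅙)*(-199))*(-1/46850) + 757*(1/12017)) + 43379) = 1/((-199/3*(-1/46850) + 757/12017) + 43379) = 1/((199/140550 + 757/12017) + 43379) = 1/(108787733/1688989350 + 43379) = 1/(73266777801383/1688989350) = 1688989350/73266777801383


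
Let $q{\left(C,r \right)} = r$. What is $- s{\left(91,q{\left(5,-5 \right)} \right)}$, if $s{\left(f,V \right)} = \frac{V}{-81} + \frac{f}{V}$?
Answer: $\frac{7346}{405} \approx 18.138$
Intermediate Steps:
$s{\left(f,V \right)} = - \frac{V}{81} + \frac{f}{V}$ ($s{\left(f,V \right)} = V \left(- \frac{1}{81}\right) + \frac{f}{V} = - \frac{V}{81} + \frac{f}{V}$)
$- s{\left(91,q{\left(5,-5 \right)} \right)} = - (\left(- \frac{1}{81}\right) \left(-5\right) + \frac{91}{-5}) = - (\frac{5}{81} + 91 \left(- \frac{1}{5}\right)) = - (\frac{5}{81} - \frac{91}{5}) = \left(-1\right) \left(- \frac{7346}{405}\right) = \frac{7346}{405}$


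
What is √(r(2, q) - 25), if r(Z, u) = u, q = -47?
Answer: 6*I*√2 ≈ 8.4853*I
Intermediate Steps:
√(r(2, q) - 25) = √(-47 - 25) = √(-72) = 6*I*√2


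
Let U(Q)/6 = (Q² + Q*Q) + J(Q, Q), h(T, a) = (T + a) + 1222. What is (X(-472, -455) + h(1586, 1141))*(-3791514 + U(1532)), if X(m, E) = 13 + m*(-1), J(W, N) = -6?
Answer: 108068720292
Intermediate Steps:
X(m, E) = 13 - m
h(T, a) = 1222 + T + a
U(Q) = -36 + 12*Q² (U(Q) = 6*((Q² + Q*Q) - 6) = 6*((Q² + Q²) - 6) = 6*(2*Q² - 6) = 6*(-6 + 2*Q²) = -36 + 12*Q²)
(X(-472, -455) + h(1586, 1141))*(-3791514 + U(1532)) = ((13 - 1*(-472)) + (1222 + 1586 + 1141))*(-3791514 + (-36 + 12*1532²)) = ((13 + 472) + 3949)*(-3791514 + (-36 + 12*2347024)) = (485 + 3949)*(-3791514 + (-36 + 28164288)) = 4434*(-3791514 + 28164252) = 4434*24372738 = 108068720292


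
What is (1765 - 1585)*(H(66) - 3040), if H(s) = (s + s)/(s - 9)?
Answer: -10388880/19 ≈ -5.4678e+5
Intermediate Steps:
H(s) = 2*s/(-9 + s) (H(s) = (2*s)/(-9 + s) = 2*s/(-9 + s))
(1765 - 1585)*(H(66) - 3040) = (1765 - 1585)*(2*66/(-9 + 66) - 3040) = 180*(2*66/57 - 3040) = 180*(2*66*(1/57) - 3040) = 180*(44/19 - 3040) = 180*(-57716/19) = -10388880/19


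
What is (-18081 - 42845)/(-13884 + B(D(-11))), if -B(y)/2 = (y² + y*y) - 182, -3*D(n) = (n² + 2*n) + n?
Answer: 274167/76328 ≈ 3.5920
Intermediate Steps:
D(n) = -n - n²/3 (D(n) = -((n² + 2*n) + n)/3 = -(n² + 3*n)/3 = -n - n²/3)
B(y) = 364 - 4*y² (B(y) = -2*((y² + y*y) - 182) = -2*((y² + y²) - 182) = -2*(2*y² - 182) = -2*(-182 + 2*y²) = 364 - 4*y²)
(-18081 - 42845)/(-13884 + B(D(-11))) = (-18081 - 42845)/(-13884 + (364 - 4*121*(3 - 11)²/9)) = -60926/(-13884 + (364 - 4*(-⅓*(-11)*(-8))²)) = -60926/(-13884 + (364 - 4*(-88/3)²)) = -60926/(-13884 + (364 - 4*7744/9)) = -60926/(-13884 + (364 - 30976/9)) = -60926/(-13884 - 27700/9) = -60926/(-152656/9) = -60926*(-9/152656) = 274167/76328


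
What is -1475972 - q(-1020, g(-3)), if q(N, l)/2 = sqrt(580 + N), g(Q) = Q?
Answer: -1475972 - 4*I*sqrt(110) ≈ -1.476e+6 - 41.952*I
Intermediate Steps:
q(N, l) = 2*sqrt(580 + N)
-1475972 - q(-1020, g(-3)) = -1475972 - 2*sqrt(580 - 1020) = -1475972 - 2*sqrt(-440) = -1475972 - 2*2*I*sqrt(110) = -1475972 - 4*I*sqrt(110)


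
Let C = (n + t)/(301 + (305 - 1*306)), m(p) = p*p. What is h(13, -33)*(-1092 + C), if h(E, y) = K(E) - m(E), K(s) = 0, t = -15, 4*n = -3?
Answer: 73822749/400 ≈ 1.8456e+5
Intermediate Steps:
n = -¾ (n = (¼)*(-3) = -¾ ≈ -0.75000)
m(p) = p²
h(E, y) = -E² (h(E, y) = 0 - E² = -E²)
C = -21/400 (C = (-¾ - 15)/(301 + (305 - 1*306)) = -63/(4*(301 + (305 - 306))) = -63/(4*(301 - 1)) = -63/4/300 = -63/4*1/300 = -21/400 ≈ -0.052500)
h(13, -33)*(-1092 + C) = (-1*13²)*(-1092 - 21/400) = -1*169*(-436821/400) = -169*(-436821/400) = 73822749/400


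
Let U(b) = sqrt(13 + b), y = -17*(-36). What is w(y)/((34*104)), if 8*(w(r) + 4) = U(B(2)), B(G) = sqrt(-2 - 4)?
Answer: -1/884 + sqrt(13 + I*sqrt(6))/28288 ≈ -0.0010032 + 1.1956e-5*I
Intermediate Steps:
y = 612
B(G) = I*sqrt(6) (B(G) = sqrt(-6) = I*sqrt(6))
w(r) = -4 + sqrt(13 + I*sqrt(6))/8
w(y)/((34*104)) = (-4 + sqrt(13 + I*sqrt(6))/8)/((34*104)) = (-4 + sqrt(13 + I*sqrt(6))/8)/3536 = (-4 + sqrt(13 + I*sqrt(6))/8)*(1/3536) = -1/884 + sqrt(13 + I*sqrt(6))/28288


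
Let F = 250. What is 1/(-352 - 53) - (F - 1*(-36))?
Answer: -115831/405 ≈ -286.00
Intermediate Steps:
1/(-352 - 53) - (F - 1*(-36)) = 1/(-352 - 53) - (250 - 1*(-36)) = 1/(-405) - (250 + 36) = -1/405 - 1*286 = -1/405 - 286 = -115831/405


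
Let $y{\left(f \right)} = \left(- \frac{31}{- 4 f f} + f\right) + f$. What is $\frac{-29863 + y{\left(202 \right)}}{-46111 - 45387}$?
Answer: $\frac{437107283}{1357630688} \approx 0.32196$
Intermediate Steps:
$y{\left(f \right)} = 2 f + \frac{31}{4 f^{2}}$ ($y{\left(f \right)} = \left(- \frac{31}{\left(-4\right) f^{2}} + f\right) + f = \left(- 31 \left(- \frac{1}{4 f^{2}}\right) + f\right) + f = \left(\frac{31}{4 f^{2}} + f\right) + f = \left(f + \frac{31}{4 f^{2}}\right) + f = 2 f + \frac{31}{4 f^{2}}$)
$\frac{-29863 + y{\left(202 \right)}}{-46111 - 45387} = \frac{-29863 + \left(2 \cdot 202 + \frac{31}{4 \cdot 40804}\right)}{-46111 - 45387} = \frac{-29863 + \left(404 + \frac{31}{4} \cdot \frac{1}{40804}\right)}{-91498} = \left(-29863 + \left(404 + \frac{31}{163216}\right)\right) \left(- \frac{1}{91498}\right) = \left(-29863 + \frac{65939295}{163216}\right) \left(- \frac{1}{91498}\right) = \left(- \frac{4808180113}{163216}\right) \left(- \frac{1}{91498}\right) = \frac{437107283}{1357630688}$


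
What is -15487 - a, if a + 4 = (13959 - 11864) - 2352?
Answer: -15226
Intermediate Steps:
a = -261 (a = -4 + ((13959 - 11864) - 2352) = -4 + (2095 - 2352) = -4 - 257 = -261)
-15487 - a = -15487 - 1*(-261) = -15487 + 261 = -15226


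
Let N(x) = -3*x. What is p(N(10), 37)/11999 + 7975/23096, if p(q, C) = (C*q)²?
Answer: 28552273625/277128904 ≈ 103.03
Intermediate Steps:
p(q, C) = C²*q²
p(N(10), 37)/11999 + 7975/23096 = (37²*(-3*10)²)/11999 + 7975/23096 = (1369*(-30)²)*(1/11999) + 7975*(1/23096) = (1369*900)*(1/11999) + 7975/23096 = 1232100*(1/11999) + 7975/23096 = 1232100/11999 + 7975/23096 = 28552273625/277128904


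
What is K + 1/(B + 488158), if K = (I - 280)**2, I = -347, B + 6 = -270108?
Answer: 85719419677/218044 ≈ 3.9313e+5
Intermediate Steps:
B = -270114 (B = -6 - 270108 = -270114)
K = 393129 (K = (-347 - 280)**2 = (-627)**2 = 393129)
K + 1/(B + 488158) = 393129 + 1/(-270114 + 488158) = 393129 + 1/218044 = 85719419677/218044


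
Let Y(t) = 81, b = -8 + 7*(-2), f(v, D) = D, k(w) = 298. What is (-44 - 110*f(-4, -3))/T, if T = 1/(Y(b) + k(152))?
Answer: 108394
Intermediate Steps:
b = -22 (b = -8 - 14 = -22)
T = 1/379 (T = 1/(81 + 298) = 1/379 ≈ 0.0026385)
(-44 - 110*f(-4, -3))/T = (-44 - 110*(-3))/(1/379) = (-44 + 330)*379 = 286*379 = 108394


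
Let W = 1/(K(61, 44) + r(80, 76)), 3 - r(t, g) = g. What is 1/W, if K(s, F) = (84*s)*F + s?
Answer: 225444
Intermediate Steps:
r(t, g) = 3 - g
K(s, F) = s + 84*F*s (K(s, F) = 84*F*s + s = s + 84*F*s)
W = 1/225444 (W = 1/(61*(1 + 84*44) + (3 - 1*76)) = 1/(61*(1 + 3696) + (3 - 76)) = 1/(61*3697 - 73) = 1/(225517 - 73) = 1/225444 ≈ 4.4357e-6)
1/W = 1/(1/225444) = 225444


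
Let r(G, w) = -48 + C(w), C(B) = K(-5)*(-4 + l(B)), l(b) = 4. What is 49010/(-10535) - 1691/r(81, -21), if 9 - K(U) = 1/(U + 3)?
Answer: 3092441/101136 ≈ 30.577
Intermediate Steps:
K(U) = 9 - 1/(3 + U) (K(U) = 9 - 1/(U + 3) = 9 - 1/(3 + U))
C(B) = 0 (C(B) = ((26 + 9*(-5))/(3 - 5))*(-4 + 4) = ((26 - 45)/(-2))*0 = -½*(-19)*0 = (19/2)*0 = 0)
r(G, w) = -48 (r(G, w) = -48 + 0 = -48)
49010/(-10535) - 1691/r(81, -21) = 49010/(-10535) - 1691/(-48) = 49010*(-1/10535) - 1691*(-1/48) = -9802/2107 + 1691/48 = 3092441/101136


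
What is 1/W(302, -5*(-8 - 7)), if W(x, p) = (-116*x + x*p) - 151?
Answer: -1/12533 ≈ -7.9789e-5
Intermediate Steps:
W(x, p) = -151 - 116*x + p*x (W(x, p) = (-116*x + p*x) - 151 = -151 - 116*x + p*x)
1/W(302, -5*(-8 - 7)) = 1/(-151 - 116*302 - 5*(-8 - 7)*302) = 1/(-151 - 35032 - 5*(-15)*302) = 1/(-151 - 35032 + 75*302) = 1/(-151 - 35032 + 22650) = 1/(-12533) = -1/12533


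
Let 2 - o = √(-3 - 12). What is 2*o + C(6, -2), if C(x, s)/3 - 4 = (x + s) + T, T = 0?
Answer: 28 - 2*I*√15 ≈ 28.0 - 7.746*I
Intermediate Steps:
C(x, s) = 12 + 3*s + 3*x (C(x, s) = 12 + 3*((x + s) + 0) = 12 + 3*((s + x) + 0) = 12 + 3*(s + x) = 12 + (3*s + 3*x) = 12 + 3*s + 3*x)
o = 2 - I*√15 (o = 2 - √(-3 - 12) = 2 - √(-15) = 2 - I*√15 ≈ 2.0 - 3.873*I)
2*o + C(6, -2) = 2*(2 - I*√15) + (12 + 3*(-2) + 3*6) = (4 - 2*I*√15) + (12 - 6 + 18) = (4 - 2*I*√15) + 24 = 28 - 2*I*√15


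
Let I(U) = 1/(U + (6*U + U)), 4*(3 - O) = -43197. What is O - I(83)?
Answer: 7172693/664 ≈ 10802.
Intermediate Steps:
O = 43209/4 (O = 3 - ¼*(-43197) = 3 + 43197/4 = 43209/4 ≈ 10802.)
I(U) = 1/(8*U) (I(U) = 1/(U + 7*U) = 1/(8*U))
O - I(83) = 43209/4 - 1/(8*83) = 43209/4 - 1*1/664 = 43209/4 - 1/664 = 7172693/664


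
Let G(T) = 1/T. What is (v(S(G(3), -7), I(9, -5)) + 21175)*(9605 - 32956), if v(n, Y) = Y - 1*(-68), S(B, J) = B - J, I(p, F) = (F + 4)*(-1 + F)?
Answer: -496185399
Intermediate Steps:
I(p, F) = (-1 + F)*(4 + F) (I(p, F) = (4 + F)*(-1 + F) = (-1 + F)*(4 + F))
G(T) = 1/T
v(n, Y) = 68 + Y (v(n, Y) = Y + 68 = 68 + Y)
(v(S(G(3), -7), I(9, -5)) + 21175)*(9605 - 32956) = ((68 + (-4 + (-5)² + 3*(-5))) + 21175)*(9605 - 32956) = ((68 + (-4 + 25 - 15)) + 21175)*(-23351) = ((68 + 6) + 21175)*(-23351) = (74 + 21175)*(-23351) = 21249*(-23351) = -496185399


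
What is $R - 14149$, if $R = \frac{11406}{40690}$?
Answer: $- \frac{287855702}{20345} \approx -14149.0$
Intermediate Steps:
$R = \frac{5703}{20345}$ ($R = 11406 \cdot \frac{1}{40690} = \frac{5703}{20345} \approx 0.28031$)
$R - 14149 = \frac{5703}{20345} - 14149 = - \frac{287855702}{20345}$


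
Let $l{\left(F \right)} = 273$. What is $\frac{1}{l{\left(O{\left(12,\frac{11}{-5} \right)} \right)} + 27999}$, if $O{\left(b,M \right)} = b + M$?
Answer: $\frac{1}{28272} \approx 3.5371 \cdot 10^{-5}$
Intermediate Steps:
$O{\left(b,M \right)} = M + b$
$\frac{1}{l{\left(O{\left(12,\frac{11}{-5} \right)} \right)} + 27999} = \frac{1}{273 + 27999} = \frac{1}{28272}$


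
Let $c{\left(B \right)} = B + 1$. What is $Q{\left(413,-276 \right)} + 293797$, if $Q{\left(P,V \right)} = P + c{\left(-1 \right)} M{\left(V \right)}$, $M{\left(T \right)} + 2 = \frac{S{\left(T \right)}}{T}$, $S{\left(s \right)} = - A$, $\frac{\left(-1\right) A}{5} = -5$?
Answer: $294210$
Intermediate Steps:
$A = 25$ ($A = \left(-5\right) \left(-5\right) = 25$)
$S{\left(s \right)} = -25$ ($S{\left(s \right)} = \left(-1\right) 25 = -25$)
$c{\left(B \right)} = 1 + B$
$M{\left(T \right)} = -2 - \frac{25}{T}$
$Q{\left(P,V \right)} = P$ ($Q{\left(P,V \right)} = P + \left(1 - 1\right) \left(-2 - \frac{25}{V}\right) = P + 0 \left(-2 - \frac{25}{V}\right) = P + 0 = P$)
$Q{\left(413,-276 \right)} + 293797 = 413 + 293797 = 294210$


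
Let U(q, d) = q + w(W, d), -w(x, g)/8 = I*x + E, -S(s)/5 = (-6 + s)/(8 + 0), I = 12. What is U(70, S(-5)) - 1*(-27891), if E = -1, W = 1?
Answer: 27873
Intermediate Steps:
S(s) = 15/4 - 5*s/8 (S(s) = -5*(-6 + s)/(8 + 0) = -5*(-6 + s)/8 = -5*(-3/4 + s/8) = 15/4 - 5*s/8)
w(x, g) = 8 - 96*x (w(x, g) = -8*(12*x - 1) = -8*(-1 + 12*x) = 8 - 96*x)
U(q, d) = -88 + q (U(q, d) = q + (8 - 96*1) = q + (8 - 96) = q - 88 = -88 + q)
U(70, S(-5)) - 1*(-27891) = (-88 + 70) - 1*(-27891) = -18 + 27891 = 27873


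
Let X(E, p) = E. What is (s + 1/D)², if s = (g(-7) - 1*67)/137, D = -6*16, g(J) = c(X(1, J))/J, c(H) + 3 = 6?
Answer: 2141005441/8475780096 ≈ 0.25260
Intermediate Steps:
c(H) = 3 (c(H) = -3 + 6 = 3)
g(J) = 3/J
D = -96
s = -472/959 (s = (3/(-7) - 1*67)/137 = (3*(-⅐) - 67)*(1/137) = (-3/7 - 67)*(1/137) = -472/7*1/137 = -472/959 ≈ -0.49218)
(s + 1/D)² = (-472/959 + 1/(-96))² = (-472/959 - 1/96)² = (-46271/92064)² = 2141005441/8475780096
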